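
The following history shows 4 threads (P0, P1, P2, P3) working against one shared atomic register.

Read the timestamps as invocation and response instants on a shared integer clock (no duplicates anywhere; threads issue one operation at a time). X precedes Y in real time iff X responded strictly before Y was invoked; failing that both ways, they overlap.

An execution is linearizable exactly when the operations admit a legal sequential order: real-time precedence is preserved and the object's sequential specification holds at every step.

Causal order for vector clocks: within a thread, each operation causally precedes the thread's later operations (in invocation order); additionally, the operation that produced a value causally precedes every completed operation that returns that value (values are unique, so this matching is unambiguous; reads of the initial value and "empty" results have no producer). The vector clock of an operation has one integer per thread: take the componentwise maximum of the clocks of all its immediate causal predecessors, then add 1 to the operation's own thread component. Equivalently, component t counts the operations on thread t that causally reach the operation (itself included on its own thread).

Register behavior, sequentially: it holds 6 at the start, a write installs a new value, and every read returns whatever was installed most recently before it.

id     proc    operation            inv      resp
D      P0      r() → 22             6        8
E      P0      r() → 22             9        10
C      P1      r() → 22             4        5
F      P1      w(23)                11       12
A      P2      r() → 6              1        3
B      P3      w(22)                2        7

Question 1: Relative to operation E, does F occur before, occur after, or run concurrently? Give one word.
after

F spans [11,12], E spans [9,10]
resp(E)=10 < inv(F)=11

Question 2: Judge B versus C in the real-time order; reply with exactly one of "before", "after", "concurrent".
concurrent

B spans [2,7], C spans [4,5]
the intervals overlap in both directions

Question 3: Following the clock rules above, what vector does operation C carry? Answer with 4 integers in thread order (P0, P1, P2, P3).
(0, 1, 0, 1)

invoked at 2, B has no predecessors; its own P3 bump gives (0, 0, 0, 1)
invoked at 1, A has no predecessors; its own P2 bump gives (0, 0, 1, 0)
invoked at 4, C merges VC(B)=(0, 0, 0, 1) and bumps P1's slot → (0, 1, 0, 1)
invoked at 6, D merges VC(B)=(0, 0, 0, 1) and bumps P0's slot → (1, 0, 0, 1)
invoked at 11, F merges VC(C)=(0, 1, 0, 1) and bumps P1's slot → (0, 2, 0, 1)
invoked at 9, E merges VC(B)=(0, 0, 0, 1), VC(D)=(1, 0, 0, 1) and bumps P0's slot → (2, 0, 0, 1)
target: VC(C) = (0, 1, 0, 1)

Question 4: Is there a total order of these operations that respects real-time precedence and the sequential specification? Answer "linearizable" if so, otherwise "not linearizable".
linearizable

a witness: A, B, C, D, E, F
after step 1 (A r() → 6): value 6
after step 2 (B w(22)): value 22
after step 3 (C r() → 22): value 22
after step 4 (D r() → 22): value 22
after step 5 (E r() → 22): value 22
after step 6 (F w(23)): value 23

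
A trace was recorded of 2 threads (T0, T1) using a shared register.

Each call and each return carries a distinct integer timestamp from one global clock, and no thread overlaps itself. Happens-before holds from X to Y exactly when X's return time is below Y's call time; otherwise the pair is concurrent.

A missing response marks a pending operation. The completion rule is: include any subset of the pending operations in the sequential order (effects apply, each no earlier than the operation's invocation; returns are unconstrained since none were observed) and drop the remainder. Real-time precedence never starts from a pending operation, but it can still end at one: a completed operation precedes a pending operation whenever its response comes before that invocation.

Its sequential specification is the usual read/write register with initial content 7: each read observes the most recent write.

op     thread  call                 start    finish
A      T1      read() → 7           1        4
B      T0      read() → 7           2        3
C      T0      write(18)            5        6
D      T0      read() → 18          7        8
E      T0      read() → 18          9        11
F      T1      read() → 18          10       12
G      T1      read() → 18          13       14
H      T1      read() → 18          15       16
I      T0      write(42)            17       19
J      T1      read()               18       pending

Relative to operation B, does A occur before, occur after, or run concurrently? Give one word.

concurrent

A spans [1,4], B spans [2,3]
the intervals overlap in both directions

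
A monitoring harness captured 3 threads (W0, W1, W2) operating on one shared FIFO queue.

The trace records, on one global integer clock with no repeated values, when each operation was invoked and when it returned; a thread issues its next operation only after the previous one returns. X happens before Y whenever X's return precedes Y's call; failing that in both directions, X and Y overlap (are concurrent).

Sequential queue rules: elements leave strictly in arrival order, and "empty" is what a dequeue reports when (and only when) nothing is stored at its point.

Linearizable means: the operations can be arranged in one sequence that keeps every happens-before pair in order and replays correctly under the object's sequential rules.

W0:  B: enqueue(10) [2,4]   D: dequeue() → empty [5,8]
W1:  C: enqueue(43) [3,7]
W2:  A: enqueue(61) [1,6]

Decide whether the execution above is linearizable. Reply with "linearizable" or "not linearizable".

not linearizable

the violation lands at event 8, D's response at time 8: events 1..7 linearize, events 1..8 do not
the 4 completed operations admit 12 real-time orders; each fails the FIFO queue replay
take A, B, C, D: step 4 already fails, because D dequeue() → empty cannot occur there
take A, B, D, C: step 3 already fails, because D dequeue() → empty cannot occur there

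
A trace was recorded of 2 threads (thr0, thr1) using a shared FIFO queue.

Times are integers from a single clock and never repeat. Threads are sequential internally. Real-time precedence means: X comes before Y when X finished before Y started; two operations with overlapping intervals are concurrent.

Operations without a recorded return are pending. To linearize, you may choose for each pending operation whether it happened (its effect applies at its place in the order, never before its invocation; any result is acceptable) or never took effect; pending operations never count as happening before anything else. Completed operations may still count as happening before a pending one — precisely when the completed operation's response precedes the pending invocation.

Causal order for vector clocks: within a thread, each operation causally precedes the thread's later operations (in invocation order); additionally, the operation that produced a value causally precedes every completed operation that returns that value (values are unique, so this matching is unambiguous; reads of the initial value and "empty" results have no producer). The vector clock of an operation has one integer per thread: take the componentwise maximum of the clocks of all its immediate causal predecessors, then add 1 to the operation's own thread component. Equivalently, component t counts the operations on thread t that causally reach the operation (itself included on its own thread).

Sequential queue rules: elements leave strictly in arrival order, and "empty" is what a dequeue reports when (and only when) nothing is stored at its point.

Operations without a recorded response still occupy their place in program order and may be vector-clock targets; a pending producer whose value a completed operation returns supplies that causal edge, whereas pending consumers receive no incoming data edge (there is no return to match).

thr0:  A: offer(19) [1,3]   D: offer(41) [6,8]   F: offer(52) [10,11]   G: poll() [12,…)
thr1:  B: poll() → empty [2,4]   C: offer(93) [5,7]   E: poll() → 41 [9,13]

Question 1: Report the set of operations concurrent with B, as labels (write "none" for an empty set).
Answer: A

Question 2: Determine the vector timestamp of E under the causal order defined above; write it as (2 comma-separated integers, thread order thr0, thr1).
Answer: (2, 3)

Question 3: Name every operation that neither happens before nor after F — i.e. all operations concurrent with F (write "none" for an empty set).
Answer: E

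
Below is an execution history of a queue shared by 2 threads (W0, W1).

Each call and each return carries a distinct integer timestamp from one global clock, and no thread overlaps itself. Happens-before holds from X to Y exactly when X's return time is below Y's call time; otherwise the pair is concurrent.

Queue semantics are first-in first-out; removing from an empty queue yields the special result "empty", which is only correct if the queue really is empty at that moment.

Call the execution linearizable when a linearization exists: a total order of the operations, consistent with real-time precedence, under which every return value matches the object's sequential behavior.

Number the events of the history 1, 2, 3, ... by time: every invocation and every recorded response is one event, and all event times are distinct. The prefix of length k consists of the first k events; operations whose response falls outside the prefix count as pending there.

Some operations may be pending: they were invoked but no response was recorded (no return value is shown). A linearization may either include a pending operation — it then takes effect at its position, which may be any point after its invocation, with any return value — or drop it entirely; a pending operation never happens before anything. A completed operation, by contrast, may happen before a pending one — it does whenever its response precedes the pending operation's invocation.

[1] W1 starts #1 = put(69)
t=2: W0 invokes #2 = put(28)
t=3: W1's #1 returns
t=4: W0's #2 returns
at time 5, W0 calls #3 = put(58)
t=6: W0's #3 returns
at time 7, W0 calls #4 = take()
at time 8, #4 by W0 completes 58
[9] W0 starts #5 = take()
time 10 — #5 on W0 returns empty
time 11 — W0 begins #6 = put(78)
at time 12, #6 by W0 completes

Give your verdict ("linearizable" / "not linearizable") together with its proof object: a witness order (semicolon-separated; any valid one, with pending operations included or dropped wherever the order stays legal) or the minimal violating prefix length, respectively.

not linearizable — minimal violating prefix: 8 events

prefix check: 1..7 passes, 1..8 fails once #4's time-8 response joins
all 2 real-time-respecting orders fail — 4 completed queue operations, no legal replay
sample order #1, #2, #3, #4 stalls at step 4 — #4 take() → 58 has no legal effect
sample order #2, #1, #3, #4 stalls at step 4 — #4 take() → 58 has no legal effect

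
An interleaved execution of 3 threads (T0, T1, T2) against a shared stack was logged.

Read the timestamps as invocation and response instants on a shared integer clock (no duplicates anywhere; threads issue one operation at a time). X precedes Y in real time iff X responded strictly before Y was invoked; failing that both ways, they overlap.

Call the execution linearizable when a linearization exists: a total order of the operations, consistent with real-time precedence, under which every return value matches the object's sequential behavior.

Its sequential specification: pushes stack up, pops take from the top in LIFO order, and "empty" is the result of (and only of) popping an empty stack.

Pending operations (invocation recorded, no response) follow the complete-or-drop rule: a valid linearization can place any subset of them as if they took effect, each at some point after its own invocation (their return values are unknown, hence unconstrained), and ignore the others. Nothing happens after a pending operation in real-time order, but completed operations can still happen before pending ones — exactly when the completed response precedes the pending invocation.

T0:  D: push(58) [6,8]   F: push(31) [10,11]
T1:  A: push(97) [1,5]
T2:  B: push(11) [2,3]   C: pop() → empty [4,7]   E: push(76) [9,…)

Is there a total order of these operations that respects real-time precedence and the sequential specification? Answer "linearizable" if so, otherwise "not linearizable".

the violation lands at event 7, C's response at time 7: events 1..6 linearize, events 1..7 do not
no legal order exists: 3 real-time-consistent candidates over 3 completed stack operations, all rejected
include/drop combinations of the 1 pending operation (D) were all tried; none helps
for example A, B, C (pending dropped) fails at step 3: C pop() → empty is not legal there
for example B, A, C (pending dropped) fails at step 3: C pop() → empty is not legal there

not linearizable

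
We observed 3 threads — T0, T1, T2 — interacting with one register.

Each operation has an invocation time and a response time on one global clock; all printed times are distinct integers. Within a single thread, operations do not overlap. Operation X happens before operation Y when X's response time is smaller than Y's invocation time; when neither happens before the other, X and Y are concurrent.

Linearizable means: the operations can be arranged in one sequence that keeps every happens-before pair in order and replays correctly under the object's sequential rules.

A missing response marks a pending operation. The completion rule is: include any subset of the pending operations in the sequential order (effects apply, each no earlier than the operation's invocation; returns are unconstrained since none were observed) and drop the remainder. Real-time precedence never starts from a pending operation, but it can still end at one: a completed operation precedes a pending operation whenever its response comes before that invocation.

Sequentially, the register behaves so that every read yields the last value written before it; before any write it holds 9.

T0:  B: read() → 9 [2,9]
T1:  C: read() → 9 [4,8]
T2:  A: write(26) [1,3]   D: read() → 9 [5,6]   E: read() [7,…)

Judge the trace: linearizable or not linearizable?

not linearizable

cut after 5 events: linearizable; cut after 6 events (D responds, time 6): not linearizable
the sole real-time-consistent order of 2 completed operations fails the register replay
completion choices over the 2 pending operations (B, C) were checked; none helps
take A, D (pending dropped): step 2 already fails, because D read() → 9 cannot occur there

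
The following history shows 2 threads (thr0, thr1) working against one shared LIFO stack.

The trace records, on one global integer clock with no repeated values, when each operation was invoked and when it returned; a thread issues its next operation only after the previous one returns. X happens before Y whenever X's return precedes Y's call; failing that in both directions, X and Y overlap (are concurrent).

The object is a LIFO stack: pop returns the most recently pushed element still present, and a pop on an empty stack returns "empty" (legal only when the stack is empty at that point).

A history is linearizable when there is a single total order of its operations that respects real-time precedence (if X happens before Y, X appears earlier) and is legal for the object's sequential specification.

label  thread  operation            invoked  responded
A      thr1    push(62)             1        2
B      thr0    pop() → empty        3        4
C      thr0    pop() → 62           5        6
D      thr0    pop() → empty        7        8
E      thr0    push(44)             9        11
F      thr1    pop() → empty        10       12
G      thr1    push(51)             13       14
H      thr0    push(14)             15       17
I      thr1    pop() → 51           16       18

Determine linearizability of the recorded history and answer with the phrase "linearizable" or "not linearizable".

not linearizable

prefix check: 1..3 passes, 1..4 fails once B's time-4 response joins
one real-time candidate order over the 2 completed operations — the LIFO stack replay rejects it
one such order, A, B, breaks at step 2 where B pop() → empty is illegal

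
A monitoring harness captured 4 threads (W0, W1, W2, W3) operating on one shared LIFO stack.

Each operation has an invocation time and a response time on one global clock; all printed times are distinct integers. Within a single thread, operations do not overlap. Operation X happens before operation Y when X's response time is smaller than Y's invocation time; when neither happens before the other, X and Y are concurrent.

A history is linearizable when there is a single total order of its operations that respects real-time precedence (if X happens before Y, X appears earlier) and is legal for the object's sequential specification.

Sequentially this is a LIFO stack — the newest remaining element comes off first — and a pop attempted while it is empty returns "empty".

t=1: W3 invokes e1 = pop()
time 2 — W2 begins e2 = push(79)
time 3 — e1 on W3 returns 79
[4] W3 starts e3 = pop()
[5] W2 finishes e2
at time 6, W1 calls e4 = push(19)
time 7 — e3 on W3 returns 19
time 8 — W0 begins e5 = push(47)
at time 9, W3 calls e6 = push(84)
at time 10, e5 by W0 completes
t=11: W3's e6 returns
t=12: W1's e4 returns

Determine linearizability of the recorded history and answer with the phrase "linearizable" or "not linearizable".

witness order: e2, e1, e4, e3, e5, e6
step 1: e2 push(79) — stack <79>
step 2: e1 pop() → 79 — stack <>
step 3: e4 push(19) — stack <19>
step 4: e3 pop() → 19 — stack <>
step 5: e5 push(47) — stack <47>
step 6: e6 push(84) — stack <47,84>

linearizable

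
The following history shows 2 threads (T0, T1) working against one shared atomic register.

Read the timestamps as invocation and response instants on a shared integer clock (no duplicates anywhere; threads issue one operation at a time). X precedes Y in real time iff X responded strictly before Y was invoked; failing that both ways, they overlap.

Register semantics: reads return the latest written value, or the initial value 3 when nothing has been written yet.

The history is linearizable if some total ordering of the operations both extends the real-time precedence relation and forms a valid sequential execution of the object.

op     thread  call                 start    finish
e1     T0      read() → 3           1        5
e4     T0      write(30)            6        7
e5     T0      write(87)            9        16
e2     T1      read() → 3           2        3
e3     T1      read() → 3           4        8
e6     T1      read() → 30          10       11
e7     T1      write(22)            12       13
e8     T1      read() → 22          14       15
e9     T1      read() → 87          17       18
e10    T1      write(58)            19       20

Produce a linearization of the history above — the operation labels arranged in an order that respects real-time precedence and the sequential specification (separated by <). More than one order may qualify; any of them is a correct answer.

1. e1 read() → 3, leaving value 3
2. e2 read() → 3, leaving value 3
3. e3 read() → 3, leaving value 3
4. e4 write(30), leaving value 30
5. e6 read() → 30, leaving value 30
6. e7 write(22), leaving value 22
7. e8 read() → 22, leaving value 22
8. e5 write(87), leaving value 87
9. e9 read() → 87, leaving value 87
10. e10 write(58), leaving value 58

e1 < e2 < e3 < e4 < e6 < e7 < e8 < e5 < e9 < e10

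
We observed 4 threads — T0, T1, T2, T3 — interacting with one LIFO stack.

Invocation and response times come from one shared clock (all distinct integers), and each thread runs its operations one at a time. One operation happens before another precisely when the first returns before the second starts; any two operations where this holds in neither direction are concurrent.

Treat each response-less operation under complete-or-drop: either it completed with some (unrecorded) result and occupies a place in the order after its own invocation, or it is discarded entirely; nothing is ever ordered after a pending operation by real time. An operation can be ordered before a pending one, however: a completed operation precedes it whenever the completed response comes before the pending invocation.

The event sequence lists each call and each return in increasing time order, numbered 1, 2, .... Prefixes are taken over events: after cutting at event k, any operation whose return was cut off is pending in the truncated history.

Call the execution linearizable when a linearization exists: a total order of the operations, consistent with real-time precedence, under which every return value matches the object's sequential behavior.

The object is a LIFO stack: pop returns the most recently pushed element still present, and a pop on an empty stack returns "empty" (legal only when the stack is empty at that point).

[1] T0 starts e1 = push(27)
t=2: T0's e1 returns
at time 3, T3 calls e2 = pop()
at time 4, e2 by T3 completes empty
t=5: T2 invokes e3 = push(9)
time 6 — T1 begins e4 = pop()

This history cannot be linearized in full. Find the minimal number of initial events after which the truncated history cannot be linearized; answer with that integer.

one valid order for events 1..3 is e1:
1. e1 push(27), leaving stack <27>
event 4 — e2's response, time 4 — after it, nothing linearizes
for example e1, e2 fails at step 2: e2 pop() → empty is not legal there

4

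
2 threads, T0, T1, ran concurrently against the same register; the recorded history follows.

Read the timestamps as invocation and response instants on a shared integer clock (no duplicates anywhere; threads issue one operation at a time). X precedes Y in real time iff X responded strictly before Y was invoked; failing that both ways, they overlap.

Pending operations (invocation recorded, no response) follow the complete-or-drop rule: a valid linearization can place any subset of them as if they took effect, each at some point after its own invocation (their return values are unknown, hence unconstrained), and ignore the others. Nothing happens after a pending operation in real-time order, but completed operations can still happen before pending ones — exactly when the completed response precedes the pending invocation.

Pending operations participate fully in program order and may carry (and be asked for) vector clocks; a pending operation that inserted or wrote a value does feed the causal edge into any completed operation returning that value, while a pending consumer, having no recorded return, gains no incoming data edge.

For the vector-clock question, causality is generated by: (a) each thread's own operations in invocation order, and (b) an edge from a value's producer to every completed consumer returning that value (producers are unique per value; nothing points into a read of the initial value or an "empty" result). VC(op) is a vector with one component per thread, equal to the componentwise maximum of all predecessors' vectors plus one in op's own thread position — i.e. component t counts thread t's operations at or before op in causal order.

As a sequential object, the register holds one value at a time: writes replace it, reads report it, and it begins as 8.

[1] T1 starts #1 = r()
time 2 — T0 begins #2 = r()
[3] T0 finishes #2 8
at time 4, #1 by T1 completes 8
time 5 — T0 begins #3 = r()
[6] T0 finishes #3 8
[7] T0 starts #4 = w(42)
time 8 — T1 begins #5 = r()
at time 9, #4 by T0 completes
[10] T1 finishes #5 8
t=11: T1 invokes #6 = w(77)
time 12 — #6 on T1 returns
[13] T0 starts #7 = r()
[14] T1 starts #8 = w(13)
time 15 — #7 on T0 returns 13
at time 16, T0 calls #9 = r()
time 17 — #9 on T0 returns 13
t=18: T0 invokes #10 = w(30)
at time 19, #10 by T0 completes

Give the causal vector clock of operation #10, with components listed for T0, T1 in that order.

(6, 4)

invoked at 1, #1 has no predecessors; its own T1 bump gives (0, 1)
invoked at 2, #2 has no predecessors; its own T0 bump gives (1, 0)
invoked at 8, #5 merges VC(#1)=(0, 1) and bumps T1's slot → (0, 2)
invoked at 5, #3 merges VC(#2)=(1, 0) and bumps T0's slot → (2, 0)
invoked at 11, #6 merges VC(#5)=(0, 2) and bumps T1's slot → (0, 3)
invoked at 7, #4 merges VC(#3)=(2, 0) and bumps T0's slot → (3, 0)
invoked at 14, #8 merges VC(#6)=(0, 3) and bumps T1's slot → (0, 4)
invoked at 13, #7 merges VC(#4)=(3, 0), VC(#8)=(0, 4) and bumps T0's slot → (4, 4)
invoked at 16, #9 merges VC(#7)=(4, 4), VC(#8)=(0, 4) and bumps T0's slot → (5, 4)
invoked at 18, #10 merges VC(#9)=(5, 4) and bumps T0's slot → (6, 4)
target: VC(#10) = (6, 4)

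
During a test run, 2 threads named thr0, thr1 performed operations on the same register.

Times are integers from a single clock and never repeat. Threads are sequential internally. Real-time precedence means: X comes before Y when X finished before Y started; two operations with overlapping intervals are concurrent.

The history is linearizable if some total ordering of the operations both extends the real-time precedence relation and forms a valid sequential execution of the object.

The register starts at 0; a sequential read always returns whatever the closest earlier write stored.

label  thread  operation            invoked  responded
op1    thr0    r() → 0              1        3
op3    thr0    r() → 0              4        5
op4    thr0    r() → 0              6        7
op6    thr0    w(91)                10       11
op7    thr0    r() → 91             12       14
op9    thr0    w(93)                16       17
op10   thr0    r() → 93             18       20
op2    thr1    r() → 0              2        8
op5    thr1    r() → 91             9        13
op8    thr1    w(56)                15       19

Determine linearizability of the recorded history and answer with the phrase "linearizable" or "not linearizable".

linearizable

one valid linearization: op1, op2, op3, op4, op6, op5, op7, op8, op9, op10
1. op1 r() → 0, leaving value 0
2. op2 r() → 0, leaving value 0
3. op3 r() → 0, leaving value 0
4. op4 r() → 0, leaving value 0
5. op6 w(91), leaving value 91
6. op5 r() → 91, leaving value 91
7. op7 r() → 91, leaving value 91
8. op8 w(56), leaving value 56
9. op9 w(93), leaving value 93
10. op10 r() → 93, leaving value 93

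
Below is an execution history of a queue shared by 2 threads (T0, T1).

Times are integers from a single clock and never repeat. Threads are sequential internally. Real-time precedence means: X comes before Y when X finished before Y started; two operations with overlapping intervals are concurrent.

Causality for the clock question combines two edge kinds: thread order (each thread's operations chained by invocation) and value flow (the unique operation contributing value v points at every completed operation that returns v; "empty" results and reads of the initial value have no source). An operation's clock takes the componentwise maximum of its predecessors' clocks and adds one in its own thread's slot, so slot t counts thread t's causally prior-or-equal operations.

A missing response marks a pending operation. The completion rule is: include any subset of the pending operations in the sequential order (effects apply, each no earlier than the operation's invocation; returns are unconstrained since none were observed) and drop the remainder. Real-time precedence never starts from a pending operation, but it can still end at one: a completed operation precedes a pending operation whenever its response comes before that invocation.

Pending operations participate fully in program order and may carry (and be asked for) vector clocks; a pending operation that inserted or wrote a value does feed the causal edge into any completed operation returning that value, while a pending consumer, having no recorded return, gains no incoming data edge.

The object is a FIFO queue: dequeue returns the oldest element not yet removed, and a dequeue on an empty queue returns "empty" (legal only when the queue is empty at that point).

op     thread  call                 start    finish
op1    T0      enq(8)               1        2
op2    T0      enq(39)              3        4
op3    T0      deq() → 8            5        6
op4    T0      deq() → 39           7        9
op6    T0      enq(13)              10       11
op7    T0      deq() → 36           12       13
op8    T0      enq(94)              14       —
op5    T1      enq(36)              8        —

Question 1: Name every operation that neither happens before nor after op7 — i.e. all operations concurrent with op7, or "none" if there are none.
op7 spans [12,13]; an op avoiding the whole window 12..13 is ordered, any other is concurrent
op1 [1,2]: before
op2 [3,4]: before
op3 [5,6]: before
op4 [7,9]: before
op5 [8,…): concurrent
op6 [10,11]: before
op8 [14,…): after

op5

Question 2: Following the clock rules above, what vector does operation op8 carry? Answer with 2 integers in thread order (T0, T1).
root op op5, invoked 8: fresh clock plus T1's own tick → (0, 1)
root op op1, invoked 1: fresh clock plus T0's own tick → (1, 0)
op2 (invocation 3): componentwise max over VC(op1)=(1, 0), +1 at T0, giving (2, 0)
op3 (invocation 5): componentwise max over VC(op1)=(1, 0), VC(op2)=(2, 0), +1 at T0, giving (3, 0)
op4 (invocation 7): componentwise max over VC(op2)=(2, 0), VC(op3)=(3, 0), +1 at T0, giving (4, 0)
op6 (invocation 10): componentwise max over VC(op4)=(4, 0), +1 at T0, giving (5, 0)
op7 (invocation 12): componentwise max over VC(op5)=(0, 1), VC(op6)=(5, 0), +1 at T0, giving (6, 1)
op8 (invocation 14): componentwise max over VC(op7)=(6, 1), +1 at T0, giving (7, 1)
target: VC(op8) = (7, 1)

(7, 1)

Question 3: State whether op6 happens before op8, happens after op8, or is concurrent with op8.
op6 spans [10,11], op8 spans [14,…)
resp(op6)=11 < inv(op8)=14

before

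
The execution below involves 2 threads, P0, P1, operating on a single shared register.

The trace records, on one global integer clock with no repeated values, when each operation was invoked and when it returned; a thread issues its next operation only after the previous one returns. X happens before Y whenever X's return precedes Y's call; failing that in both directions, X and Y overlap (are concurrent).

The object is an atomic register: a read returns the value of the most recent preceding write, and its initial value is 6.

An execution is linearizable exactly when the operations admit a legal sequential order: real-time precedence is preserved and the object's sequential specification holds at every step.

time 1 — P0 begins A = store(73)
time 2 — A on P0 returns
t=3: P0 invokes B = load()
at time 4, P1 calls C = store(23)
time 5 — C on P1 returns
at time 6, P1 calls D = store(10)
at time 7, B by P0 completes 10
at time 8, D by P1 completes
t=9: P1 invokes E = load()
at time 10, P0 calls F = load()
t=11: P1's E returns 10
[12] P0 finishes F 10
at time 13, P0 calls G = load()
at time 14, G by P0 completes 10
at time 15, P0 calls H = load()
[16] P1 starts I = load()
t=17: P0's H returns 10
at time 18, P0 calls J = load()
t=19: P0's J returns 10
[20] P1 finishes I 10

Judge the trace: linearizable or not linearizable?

witness order: A, C, D, B, E, F, G, H, I, J
step 1: A store(73) — value 73
step 2: C store(23) — value 23
step 3: D store(10) — value 10
step 4: B load() → 10 — value 10
step 5: E load() → 10 — value 10
step 6: F load() → 10 — value 10
step 7: G load() → 10 — value 10
step 8: H load() → 10 — value 10
step 9: I load() → 10 — value 10
step 10: J load() → 10 — value 10

linearizable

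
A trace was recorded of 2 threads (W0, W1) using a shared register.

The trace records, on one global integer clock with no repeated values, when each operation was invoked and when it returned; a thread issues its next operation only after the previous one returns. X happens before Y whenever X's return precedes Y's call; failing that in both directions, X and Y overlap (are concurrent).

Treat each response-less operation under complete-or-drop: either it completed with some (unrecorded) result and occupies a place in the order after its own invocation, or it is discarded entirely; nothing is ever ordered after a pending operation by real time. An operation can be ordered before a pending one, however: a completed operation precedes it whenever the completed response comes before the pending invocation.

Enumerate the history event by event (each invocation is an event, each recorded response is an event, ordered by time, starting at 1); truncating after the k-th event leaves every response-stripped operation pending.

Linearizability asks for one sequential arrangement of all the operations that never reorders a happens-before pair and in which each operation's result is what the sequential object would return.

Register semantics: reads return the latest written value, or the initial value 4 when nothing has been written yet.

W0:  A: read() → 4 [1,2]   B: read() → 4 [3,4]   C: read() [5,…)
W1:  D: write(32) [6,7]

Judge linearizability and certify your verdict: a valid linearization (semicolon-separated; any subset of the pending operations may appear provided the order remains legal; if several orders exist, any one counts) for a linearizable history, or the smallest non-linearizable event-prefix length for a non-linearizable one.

linearizable — witness: A; B; C; D

1. A read() → 4, leaving value 4
2. B read() → 4, leaving value 4
3. C read() (pending, included), leaving value 4
4. D write(32), leaving value 32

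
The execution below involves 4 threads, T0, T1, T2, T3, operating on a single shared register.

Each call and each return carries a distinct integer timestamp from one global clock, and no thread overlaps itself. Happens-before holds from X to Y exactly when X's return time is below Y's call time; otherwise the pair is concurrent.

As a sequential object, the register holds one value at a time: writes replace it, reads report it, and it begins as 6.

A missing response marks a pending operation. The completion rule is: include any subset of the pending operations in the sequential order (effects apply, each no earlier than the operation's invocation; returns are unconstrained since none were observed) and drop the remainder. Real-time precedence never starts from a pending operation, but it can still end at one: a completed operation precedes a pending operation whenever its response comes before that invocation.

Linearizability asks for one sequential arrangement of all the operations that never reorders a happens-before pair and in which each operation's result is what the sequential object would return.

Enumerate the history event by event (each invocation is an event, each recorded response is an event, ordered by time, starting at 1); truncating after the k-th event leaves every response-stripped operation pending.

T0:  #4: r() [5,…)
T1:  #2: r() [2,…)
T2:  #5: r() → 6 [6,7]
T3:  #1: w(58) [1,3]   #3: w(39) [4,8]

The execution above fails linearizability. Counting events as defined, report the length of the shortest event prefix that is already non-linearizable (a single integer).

events 1..6 are linearizable; a witness order is #1:
1. #1 w(58), leaving value 58
adding event 7 (#5 responds at 7) leaves no legal real-time order
every completion of the 3 pending operations (#2, #3, #4) was checked; none linearizes
sample order #1, #5 (pending dropped) stalls at step 2 — #5 r() → 6 has no legal effect

7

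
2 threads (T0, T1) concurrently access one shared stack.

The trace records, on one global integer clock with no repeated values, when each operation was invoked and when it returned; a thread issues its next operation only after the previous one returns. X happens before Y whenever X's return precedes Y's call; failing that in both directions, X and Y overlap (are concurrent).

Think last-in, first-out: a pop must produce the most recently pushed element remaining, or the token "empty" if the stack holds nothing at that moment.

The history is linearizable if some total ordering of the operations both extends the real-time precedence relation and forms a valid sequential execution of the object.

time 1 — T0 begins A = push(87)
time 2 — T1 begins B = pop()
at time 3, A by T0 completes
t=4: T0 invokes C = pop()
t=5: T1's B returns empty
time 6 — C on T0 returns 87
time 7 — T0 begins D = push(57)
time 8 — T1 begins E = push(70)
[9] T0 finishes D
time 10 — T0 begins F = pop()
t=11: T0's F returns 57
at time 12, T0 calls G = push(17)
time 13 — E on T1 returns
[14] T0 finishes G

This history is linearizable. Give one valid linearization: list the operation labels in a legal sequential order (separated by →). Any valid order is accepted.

1. A push(87), leaving stack <87>
2. C pop() → 87, leaving stack <>
3. B pop() → empty, leaving stack <>
4. D push(57), leaving stack <57>
5. F pop() → 57, leaving stack <>
6. E push(70), leaving stack <70>
7. G push(17), leaving stack <70,17>

A → C → B → D → F → E → G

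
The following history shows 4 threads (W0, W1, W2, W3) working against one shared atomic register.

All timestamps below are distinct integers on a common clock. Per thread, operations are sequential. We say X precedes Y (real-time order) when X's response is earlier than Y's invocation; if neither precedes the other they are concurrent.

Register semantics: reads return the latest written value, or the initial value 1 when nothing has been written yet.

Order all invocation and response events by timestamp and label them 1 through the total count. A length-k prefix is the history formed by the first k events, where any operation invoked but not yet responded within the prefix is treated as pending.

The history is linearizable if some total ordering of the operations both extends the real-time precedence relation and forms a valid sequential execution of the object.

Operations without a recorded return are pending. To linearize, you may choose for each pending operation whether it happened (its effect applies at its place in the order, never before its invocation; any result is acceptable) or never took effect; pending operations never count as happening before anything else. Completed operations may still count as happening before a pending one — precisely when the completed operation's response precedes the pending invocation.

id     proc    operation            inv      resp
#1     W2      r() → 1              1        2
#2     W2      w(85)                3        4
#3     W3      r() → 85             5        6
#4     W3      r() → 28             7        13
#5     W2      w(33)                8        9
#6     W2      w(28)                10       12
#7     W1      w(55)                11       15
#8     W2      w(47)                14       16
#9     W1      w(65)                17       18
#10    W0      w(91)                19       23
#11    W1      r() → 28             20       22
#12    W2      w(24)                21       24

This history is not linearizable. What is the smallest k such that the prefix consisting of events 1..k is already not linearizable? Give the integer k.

22

events 1..21 are linearizable, e.g. via #1, #2, #3, #5, #6, #4, #7, #8, #9:
step 1: #1 r() → 1 — value 1
step 2: #2 w(85) — value 85
step 3: #3 r() → 85 — value 85
step 4: #5 w(33) — value 33
step 5: #6 w(28) — value 28
step 6: #4 r() → 28 — value 28
step 7: #7 w(55) — value 55
step 8: #8 w(47) — value 47
step 9: #9 w(65) — value 65
include event 22 — #11 responding at 22 — and every candidate order breaks
every completion of the 2 pending operations (#10, #12) was checked; none linearizes
one such order, #1, #2, #3, #4, #5, #6, #7, #8, #9, #11 (pending dropped), breaks at step 4 where #4 r() → 28 is illegal
one such order, #1, #2, #3, #4, #5, #6, #8, #7, #9, #11 (pending dropped), breaks at step 4 where #4 r() → 28 is illegal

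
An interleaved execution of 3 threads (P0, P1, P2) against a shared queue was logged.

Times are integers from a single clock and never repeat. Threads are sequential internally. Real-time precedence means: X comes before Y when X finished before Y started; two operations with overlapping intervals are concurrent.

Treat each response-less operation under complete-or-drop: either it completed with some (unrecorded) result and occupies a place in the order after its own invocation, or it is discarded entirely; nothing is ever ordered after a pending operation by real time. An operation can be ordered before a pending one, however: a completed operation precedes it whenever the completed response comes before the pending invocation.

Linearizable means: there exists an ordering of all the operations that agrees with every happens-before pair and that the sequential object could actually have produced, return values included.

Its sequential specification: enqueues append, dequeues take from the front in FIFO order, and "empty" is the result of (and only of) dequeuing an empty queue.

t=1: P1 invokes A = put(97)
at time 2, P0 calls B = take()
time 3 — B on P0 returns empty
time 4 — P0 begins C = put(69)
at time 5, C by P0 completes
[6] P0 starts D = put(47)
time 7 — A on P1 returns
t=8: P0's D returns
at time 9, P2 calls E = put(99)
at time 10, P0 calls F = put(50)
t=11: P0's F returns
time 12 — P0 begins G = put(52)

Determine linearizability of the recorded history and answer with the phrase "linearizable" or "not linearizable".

one valid linearization: B, A, C, D, E, F
step 1: B take() → empty — queue <>
step 2: A put(97) — queue <97>
step 3: C put(69) — queue <97,69>
step 4: D put(47) — queue <97,69,47>
step 5: E put(99) (pending, included) — queue <97,69,47,99>
step 6: F put(50) — queue <97,69,47,99,50>

linearizable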